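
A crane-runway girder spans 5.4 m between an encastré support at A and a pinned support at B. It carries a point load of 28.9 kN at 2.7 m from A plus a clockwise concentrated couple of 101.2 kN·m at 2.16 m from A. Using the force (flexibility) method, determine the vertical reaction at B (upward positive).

Take the reaction at B as the redundant and release it; the primary structure is a cantilever fixed at A.
Primary-structure tip deflection at B by superposition:
  point load 28.9 at a = 2.7: Pa²(3L − a)/(6EI) = 474/EI
  clockwise couple 101.2 at a = 2.16: M₀a(2L − a)/(2EI) = 944.3/EI
  δ_0 = 1418/EI
Tip deflection under a unit load at B: L³/(3EI) = 52.49/EI.
The prop prevents deflection at B: R_B = δ_0/δ_{BB} = 1418/52.49 = 27.02 kN.

R_B = 27.02 kN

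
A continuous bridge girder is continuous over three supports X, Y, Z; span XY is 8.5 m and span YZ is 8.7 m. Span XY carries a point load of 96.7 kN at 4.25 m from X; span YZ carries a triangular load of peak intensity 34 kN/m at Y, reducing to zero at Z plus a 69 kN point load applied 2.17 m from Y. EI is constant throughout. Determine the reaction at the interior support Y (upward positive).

R_Y = 248.2 kN

Take M_Y as the redundant. Released structure: two simple spans XY and YZ with a hinge at Y.
Discontinuity in slope at Y on the released structure — sum the simple-span end rotations:
  span XY: point load 96.7 at a = 4.25: Pab(L + a)/(6LEI) = 436.7/EI
  span YZ: triangular load, peak 34: w₀L³/(45EI) = 497.5/EI
  span YZ: point load 69 at a = 2.17: Pab(L + b)/(6LEI) = 285.3/EI
  relative rotation θ_0 = (436.7 + 782.8)/EI = 1219/EI
A unit hogging moment at Y produces rotation L₁/(3EI) + L₂/(3EI) = 5.733/EI.
Compatibility: M_Y·(L₁+L₂)/(3EI) = θ_0, giving M_Y = 212.7 kN·m (hogging).
Span XY, ΣM about X with M_Y applied at Y: R_Y^{XY}·8.5 = 411 + 212.7, so R_Y^{XY} = 73.37 kN and R_X = 96.7 − 73.37 = 23.33 kN.
Span YZ, ΣM about Z: R_Y^{YZ}·8.7 = 1308 + 212.7, so R_Y^{YZ} = 174.8 kN and R_Z = 216.9 − 174.8 = 42.06 kN.
R_Y = 73.37 + 174.8 = 248.2 kN.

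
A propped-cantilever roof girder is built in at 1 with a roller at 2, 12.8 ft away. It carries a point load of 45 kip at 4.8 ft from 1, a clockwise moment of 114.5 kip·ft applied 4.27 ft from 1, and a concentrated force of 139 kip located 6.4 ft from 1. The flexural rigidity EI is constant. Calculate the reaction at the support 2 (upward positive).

Remove the prop at 2; the released (primary) structure is a cantilever built in at 1.
Primary-structure tip deflection at 2 by superposition:
  point load 45 at a = 4.8: Pa²(3L − a)/(6EI) = 5806/EI
  clockwise couple 114.5 at a = 4.27: M₀a(2L − a)/(2EI) = 5214/EI
  point load 139 at a = 6.4: Pa²(3L − a)/(6EI) = 30365/EI
  δ_0 = 41385/EI
Tip deflection under a unit load at 2: L³/(3EI) = 699.1/EI.
Compatibility at 2: δ_0 − R_2·δ_{22} = 0, so R_2 = 41385/699.1 = 59.2 kip.

R_2 = 59.2 kip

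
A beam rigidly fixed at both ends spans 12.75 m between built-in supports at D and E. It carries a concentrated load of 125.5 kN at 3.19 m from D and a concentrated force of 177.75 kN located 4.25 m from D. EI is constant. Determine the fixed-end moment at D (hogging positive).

Take the two fixed-end moments M_D, M_E as redundants; the released structure is the simple span DE.
Simple-span end rotations at D and E under the given loads:
  at D: point load 125.5 at a = 3.19: Pab(L + b)/(6LEI) = 1116/EI
  at E: point load 125.5 at a = 3.19: Pab(L + a)/(6LEI) = 797.5/EI
  at D: point load 177.75 at a = 4.25: Pab(L + b)/(6LEI) = 1784/EI
  at E: point load 177.75 at a = 4.25: Pab(L + a)/(6LEI) = 1427/EI
  θ_D0 = 2900/EI,  θ_E0 = 2224/EI
Flexibility coefficients: a unit moment at one end gives L/(3EI) there and L/(6EI) at the far end, so f₁₁ = f₂₂ = 4.25/EI and f₁₂ = f₂₁ = 2.125/EI.
Compatibility — zero rotation at each built-in end:
  4.25 M_D + 2.125 M_E = 2900
  2.125 M_D + 4.25 M_E = 2224
Solving the pair gives M_D = 560.8 kN·m and M_E = 243 kN·m (hogging).

M_D = 560.8 kN·m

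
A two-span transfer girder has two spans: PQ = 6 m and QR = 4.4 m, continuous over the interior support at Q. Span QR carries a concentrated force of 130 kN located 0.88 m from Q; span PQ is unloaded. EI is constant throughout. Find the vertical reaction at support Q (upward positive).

R_Q = 117.7 kN

Release continuity at Q by inserting a hinge; the redundant is the internal moment M_Q. The primary structure is two simply-supported spans PQ and QR.
Discontinuity in slope at Q on the released structure — sum the simple-span end rotations:
  span QR: point load 130 at a = 0.88: Pab(L + b)/(6LEI) = 120.8/EI
  relative rotation θ_0 = (0 + 120.8)/EI = 120.8/EI
A unit hogging moment at Q produces rotation L₁/(3EI) + L₂/(3EI) = 3.467/EI.
Slope continuity at Q: θ_0 = M_Q·3.467/EI, so M_Q = 120.8/3.467 = 34.85 kN·m (hogging).
Span PQ, ΣM about P with M_Q applied at Q: R_Q^{PQ}·6 = 0 + 34.85, so R_Q^{PQ} = 5.808 kN and R_P = 0 − 5.808 = -5.808 kN.
Span QR, ΣM about R: R_Q^{QR}·4.4 = 457.6 + 34.85, so R_Q^{QR} = 111.9 kN and R_R = 130 − 111.9 = 18.08 kN.
R_Q = 5.808 + 111.9 = 117.7 kN.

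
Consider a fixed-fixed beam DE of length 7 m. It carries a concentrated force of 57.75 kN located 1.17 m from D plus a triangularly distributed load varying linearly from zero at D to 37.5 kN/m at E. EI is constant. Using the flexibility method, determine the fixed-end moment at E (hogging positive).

M_E = 101.3 kN·m

Release both end moments; the primary structure is a simply-supported span DE with redundants M_D and M_E.
End rotations of the released simple span under the applied load (×1/EI):
  at D: point load 57.75 at a = 1.17: Pab(L + b)/(6LEI) = 120.3/EI
  at E: point load 57.75 at a = 1.17: Pab(L + a)/(6LEI) = 76.63/EI
  at D: triangular load, peak 37.5: 7w₀L³/(360EI) = 250.1/EI
  at E: triangular load, peak 37.5: w₀L³/(45EI) = 285.8/EI
  θ_D0 = 370.4/EI,  θ_E0 = 362.5/EI
Flexibility coefficients: a unit moment at one end gives L/(3EI) there and L/(6EI) at the far end, so f₁₁ = f₂₂ = 2.333/EI and f₁₂ = f₂₁ = 1.167/EI.
Compatibility — zero rotation at each built-in end:
  2.333 M_D + 1.167 M_E = 370.4
  1.167 M_D + 2.333 M_E = 362.5
Solving the pair gives M_D = 108.1 kN·m and M_E = 101.3 kN·m (hogging).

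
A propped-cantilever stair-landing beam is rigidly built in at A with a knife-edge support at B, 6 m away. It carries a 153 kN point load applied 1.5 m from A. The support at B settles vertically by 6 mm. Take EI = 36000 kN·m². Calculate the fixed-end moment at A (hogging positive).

M_A = 168.6 kN·m

Remove the prop at B; the released (primary) structure is a cantilever built in at A.
Free-end deflection of the primary structure under the applied loading (downward +):
  point load 153 at a = 1.5: Pa²(3L − a)/(6EI) = 946.7/EI
Flexibility coefficient — unit upward force at B: δ_{BB} = L³/(3EI) = 72/EI.
With EI = 36000 kN·m²: δ_0 = 0.026297 m and δ_{BB} = 0.002 m/kN.
Compatibility — the beam at B must follow the support down by 0.006 m: δ_0 − R_B·δ_{BB} = 0.006, so R_B = (0.026297 − 0.006)/0.002 = 10.15 kN.
Moment equilibrium about A: M_A = Σ(load moments about A) − R_B·L = 229.5 − 10.15×6 = 168.6 kN·m.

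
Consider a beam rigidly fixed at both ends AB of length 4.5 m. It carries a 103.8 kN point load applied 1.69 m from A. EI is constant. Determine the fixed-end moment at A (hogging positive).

Take the two fixed-end moments M_A, M_B as redundants; the released structure is the simple span AB.
Simple-span end rotations at A and B under the given loads:
  at A: point load 103.8 at a = 1.69: Pab(L + b)/(6LEI) = 133.5/EI
  at B: point load 103.8 at a = 1.69: Pab(L + a)/(6LEI) = 113/EI
  θ_A0 = 133.5/EI,  θ_B0 = 113/EI
Flexibility coefficients: a unit moment at one end gives L/(3EI) there and L/(6EI) at the far end, so f₁₁ = f₂₂ = 1.5/EI and f₁₂ = f₂₁ = 0.75/EI.
Compatibility — zero rotation at each built-in end:
  1.5 M_A + 0.75 M_B = 133.5
  0.75 M_A + 1.5 M_B = 113
Solving the pair gives M_A = 68.4 kN·m and M_B = 41.14 kN·m (hogging).

M_A = 68.4 kN·m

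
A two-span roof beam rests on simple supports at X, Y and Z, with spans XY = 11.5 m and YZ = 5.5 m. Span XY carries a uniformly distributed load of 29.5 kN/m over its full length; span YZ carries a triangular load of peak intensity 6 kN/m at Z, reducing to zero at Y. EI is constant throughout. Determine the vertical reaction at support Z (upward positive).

Take M_Y as the redundant. Released structure: two simple spans XY and YZ with a hinge at Y.
End slopes at the hinge Y, treating each span as simply supported:
  span XY: UDL 29.5: wL³/(24EI) = 1869/EI
  span YZ: triangular load, peak 6: 7w₀L³/(360EI) = 19.41/EI
  relative rotation θ_0 = (1869 + 19.41)/EI = 1889/EI
A unit hogging moment at Y produces rotation L₁/(3EI) + L₂/(3EI) = 5.667/EI.
Slope continuity at Y: θ_0 = M_Y·5.667/EI, so M_Y = 1889/5.667 = 333.3 kN·m (hogging).
Span YZ, ΣM about Z: R_Y^{YZ}·5.5 = 30.25 + 333.3, so R_Y^{YZ} = 66.1 kN and R_Z = 16.5 − 66.1 = -49.6 kN.

R_Z = -49.6 kN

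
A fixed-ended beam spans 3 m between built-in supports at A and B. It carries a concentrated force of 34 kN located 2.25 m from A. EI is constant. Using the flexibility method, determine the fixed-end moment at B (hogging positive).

M_B = 14.34 kN·m

Take the two fixed-end moments M_A, M_B as redundants; the released structure is the simple span AB.
On the primary (simply-supported) span, the end slopes from the loading are:
  at A: point load 34 at a = 2.25: Pab(L + b)/(6LEI) = 11.95/EI
  at B: point load 34 at a = 2.25: Pab(L + a)/(6LEI) = 16.73/EI
  θ_A0 = 11.95/EI,  θ_B0 = 16.73/EI
Flexibility coefficients: a unit moment at one end gives L/(3EI) there and L/(6EI) at the far end, so f₁₁ = f₂₂ = 1/EI and f₁₂ = f₂₁ = 0.5/EI.
Compatibility — zero rotation at each built-in end:
  1 M_A + 0.5 M_B = 11.95
  0.5 M_A + 1 M_B = 16.73
Solving the pair gives M_A = 4.781 kN·m and M_B = 14.34 kN·m (hogging).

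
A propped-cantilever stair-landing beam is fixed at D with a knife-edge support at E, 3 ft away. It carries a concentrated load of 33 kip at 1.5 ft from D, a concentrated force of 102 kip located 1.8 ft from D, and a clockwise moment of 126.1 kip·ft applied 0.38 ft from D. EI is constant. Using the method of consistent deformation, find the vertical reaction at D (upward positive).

Choose R_E as the redundant. The primary structure is the cantilever fixed at D.
Downward deflection at the released point E due to the loads:
  point load 33 at a = 1.5: Pa²(3L − a)/(6EI) = 92.81/EI
  point load 102 at a = 1.8: Pa²(3L − a)/(6EI) = 396.6/EI
  clockwise couple 126.1 at a = 0.38: M₀a(2L − a)/(2EI) = 134.6/EI
  δ_0 = 624/EI
Tip deflection under a unit load at E: L³/(3EI) = 9/EI.
Compatibility at E: δ_0 − R_E·δ_{EE} = 0, so R_E = 624/9 = 69.34 kip.
Vertical equilibrium: R_D = ΣP − R_E = 135 − 69.34 = 65.66 kip.

R_D = 65.66 kip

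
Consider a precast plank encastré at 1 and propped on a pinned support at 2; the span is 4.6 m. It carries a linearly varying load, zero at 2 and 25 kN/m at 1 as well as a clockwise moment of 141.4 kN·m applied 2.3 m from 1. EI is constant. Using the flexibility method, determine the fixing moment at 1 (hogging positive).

Release the roller at 2. Primary structure: cantilever fixed at 1.
Free-end deflection of the primary structure under the applied loading (downward +):
  triangular load, peak 25 at the fixed end: w₀L⁴/(30EI) = 373.1/EI
  clockwise couple 141.4 at a = 2.3: M₀a(2L − a)/(2EI) = 1122/EI
  δ_0 = 1495/EI
Flexibility coefficient — unit upward force at 2: δ_{22} = L³/(3EI) = 32.45/EI.
Compatibility at 2: δ_0 − R_2·δ_{22} = 0, so R_2 = 1495/32.45 = 46.08 kN.
Moment equilibrium about 1: M_1 = Σ(load moments about 1) − R_2·L = 229.6 − 46.08×4.6 = 17.59 kN·m.

M_1 = 17.59 kN·m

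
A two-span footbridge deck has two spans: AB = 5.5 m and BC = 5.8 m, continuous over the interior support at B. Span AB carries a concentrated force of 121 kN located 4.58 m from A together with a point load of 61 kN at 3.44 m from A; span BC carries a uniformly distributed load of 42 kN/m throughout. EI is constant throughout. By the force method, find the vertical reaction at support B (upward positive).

R_B = 318.5 kN

Take M_B as the redundant. Released structure: two simple spans AB and BC with a hinge at B.
End slopes at the hinge B, treating each span as simply supported:
  span AB: point load 121 at a = 4.58: Pab(L + a)/(6LEI) = 155.7/EI
  span AB: point load 61 at a = 3.44: Pab(L + a)/(6LEI) = 117.1/EI
  span BC: UDL 42: wL³/(24EI) = 341.4/EI
  relative rotation θ_0 = (272.8 + 341.4)/EI = 614.3/EI
A unit hogging moment at B produces rotation L₁/(3EI) + L₂/(3EI) = 3.767/EI.
Slope continuity at B: θ_0 = M_B·3.767/EI, so M_B = 614.3/3.767 = 163.1 kN·m (hogging).
Span AB, ΣM about A with M_B applied at B: R_B^{AB}·5.5 = 764 + 163.1, so R_B^{AB} = 168.6 kN and R_A = 182 − 168.6 = 13.44 kN.
Span BC, ΣM about C: R_B^{BC}·5.8 = 706.4 + 163.1, so R_B^{BC} = 149.9 kN and R_C = 243.6 − 149.9 = 93.68 kN.
R_B = 168.6 + 149.9 = 318.5 kN.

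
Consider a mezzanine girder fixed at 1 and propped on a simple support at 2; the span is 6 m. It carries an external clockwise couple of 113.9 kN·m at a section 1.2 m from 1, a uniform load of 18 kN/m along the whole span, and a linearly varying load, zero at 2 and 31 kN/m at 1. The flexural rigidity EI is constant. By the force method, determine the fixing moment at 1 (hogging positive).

M_1 = 207.8 kN·m

Remove the prop at 2; the released (primary) structure is a cantilever built in at 1.
Primary-structure tip deflection at 2 by superposition:
  clockwise couple 113.9 at a = 1.2: M₀a(2L − a)/(2EI) = 738.1/EI
  UDL 18: wL⁴/(8EI) = 2916/EI
  triangular load, peak 31 at the fixed end: w₀L⁴/(30EI) = 1339/EI
  δ_0 = 4993/EI
Flexibility coefficient — unit upward force at 2: δ_{22} = L³/(3EI) = 72/EI.
Compatibility at 2: δ_0 − R_2·δ_{22} = 0, so R_2 = 4993/72 = 69.35 kN.
Moment equilibrium about 1: M_1 = Σ(load moments about 1) − R_2·L = 623.9 − 69.35×6 = 207.8 kN·m.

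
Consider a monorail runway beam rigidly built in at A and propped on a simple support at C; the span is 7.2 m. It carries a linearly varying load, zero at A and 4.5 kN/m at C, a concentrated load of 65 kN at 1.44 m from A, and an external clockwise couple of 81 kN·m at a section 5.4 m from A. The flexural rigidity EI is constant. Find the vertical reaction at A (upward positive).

Choose R_C as the redundant. The primary structure is the cantilever fixed at A.
Free-end deflection of the primary structure under the applied loading (downward +):
  triangular load, peak 4.5 at the free end: 11w₀L⁴/(120EI) = 1109/EI
  point load 65 at a = 1.44: Pa²(3L − a)/(6EI) = 452.9/EI
  clockwise couple 81 at a = 5.4: M₀a(2L − a)/(2EI) = 1968/EI
  δ_0 = 3530/EI
Flexibility coefficient — unit upward force at C: δ_{CC} = L³/(3EI) = 124.4/EI.
The prop prevents deflection at C: R_C = δ_0/δ_{CC} = 3530/124.4 = 28.37 kN.
Vertical equilibrium: R_A = ΣP − R_C = 81.2 − 28.37 = 52.83 kN.

R_A = 52.83 kN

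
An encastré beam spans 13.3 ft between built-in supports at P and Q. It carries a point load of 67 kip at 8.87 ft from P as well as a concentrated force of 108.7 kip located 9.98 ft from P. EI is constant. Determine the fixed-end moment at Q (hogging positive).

Take the two fixed-end moments M_P, M_Q as redundants; the released structure is the simple span PQ.
End rotations of the released simple span under the applied load (×1/EI):
  at P: point load 67 at a = 8.87: Pab(L + b)/(6LEI) = 584.9/EI
  at Q: point load 67 at a = 8.87: Pab(L + a)/(6LEI) = 731.4/EI
  at P: point load 108.7 at a = 9.98: Pab(L + b)/(6LEI) = 750.1/EI
  at Q: point load 108.7 at a = 9.98: Pab(L + a)/(6LEI) = 1051/EI
  θ_P0 = 1335/EI,  θ_Q0 = 1782/EI
Flexibility coefficients: a unit moment at one end gives L/(3EI) there and L/(6EI) at the far end, so f₁₁ = f₂₂ = 4.433/EI and f₁₂ = f₂₁ = 2.217/EI.
Compatibility — zero rotation at each built-in end:
  4.433 M_P + 2.217 M_Q = 1335
  2.217 M_P + 4.433 M_Q = 1782
Solving the pair gives M_P = 133.5 kip·ft and M_Q = 335.2 kip·ft (hogging).

M_Q = 335.2 kip·ft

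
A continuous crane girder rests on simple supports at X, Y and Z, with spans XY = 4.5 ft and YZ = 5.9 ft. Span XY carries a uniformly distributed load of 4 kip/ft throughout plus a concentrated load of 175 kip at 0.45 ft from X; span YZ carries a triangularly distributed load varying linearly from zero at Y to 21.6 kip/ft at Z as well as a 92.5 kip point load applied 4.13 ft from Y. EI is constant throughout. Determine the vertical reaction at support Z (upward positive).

R_Z = 92.25 kip

Insert a hinge at Y; M_Y is the redundant, and each span becomes simply supported.
Discontinuity in slope at Y on the released structure — sum the simple-span end rotations:
  span XY: UDL 4: wL³/(24EI) = 15.19/EI
  span XY: point load 175 at a = 0.45: Pab(L + a)/(6LEI) = 58.47/EI
  span YZ: triangular load, peak 21.6: 7w₀L³/(360EI) = 86.26/EI
  span YZ: point load 92.5 at a = 4.13: Pab(L + b)/(6LEI) = 146.5/EI
  relative rotation θ_0 = (73.66 + 232.8)/EI = 306.4/EI
A unit hogging moment at Y produces rotation L₁/(3EI) + L₂/(3EI) = 3.467/EI.
Slope continuity at Y: θ_0 = M_Y·3.467/EI, so M_Y = 306.4/3.467 = 88.39 kip·ft (hogging).
Span YZ, ΣM about Z: R_Y^{YZ}·5.9 = 289 + 88.39, so R_Y^{YZ} = 63.97 kip and R_Z = 156.2 − 63.97 = 92.25 kip.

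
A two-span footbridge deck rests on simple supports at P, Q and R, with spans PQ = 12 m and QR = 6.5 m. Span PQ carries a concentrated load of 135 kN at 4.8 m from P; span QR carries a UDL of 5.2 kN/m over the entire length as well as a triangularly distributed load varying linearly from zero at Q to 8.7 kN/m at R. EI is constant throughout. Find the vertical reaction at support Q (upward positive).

Insert a hinge at Q; M_Q is the redundant, and each span becomes simply supported.
Discontinuity in slope at Q on the released structure — sum the simple-span end rotations:
  span PQ: point load 135 at a = 4.8: Pab(L + a)/(6LEI) = 1089/EI
  span QR: UDL 5.2: wL³/(24EI) = 59.5/EI
  span QR: triangular load, peak 8.7: 7w₀L³/(360EI) = 46.46/EI
  relative rotation θ_0 = (1089 + 106)/EI = 1195/EI
A unit hogging moment at Q produces rotation L₁/(3EI) + L₂/(3EI) = 6.167/EI.
Compatibility: M_Q·(L₁+L₂)/(3EI) = θ_0, giving M_Q = 193.7 kN·m (hogging).
Span PQ, ΣM about P with M_Q applied at Q: R_Q^{PQ}·12 = 648 + 193.7, so R_Q^{PQ} = 70.14 kN and R_P = 135 − 70.14 = 64.86 kN.
Span QR, ΣM about R: R_Q^{QR}·6.5 = 171.1 + 193.7, so R_Q^{QR} = 56.13 kN and R_R = 62.08 − 56.13 = 5.947 kN.
R_Q = 70.14 + 56.13 = 126.3 kN.

R_Q = 126.3 kN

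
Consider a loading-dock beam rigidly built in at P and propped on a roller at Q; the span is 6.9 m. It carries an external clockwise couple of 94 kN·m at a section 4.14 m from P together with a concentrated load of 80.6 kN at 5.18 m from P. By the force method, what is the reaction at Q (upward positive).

Remove the prop at Q; the released (primary) structure is a cantilever built in at P.
Free-end deflection of the primary structure under the applied loading (downward +):
  clockwise couple 94 at a = 4.14: M₀a(2L − a)/(2EI) = 1880/EI
  point load 80.6 at a = 5.18: Pa²(3L − a)/(6EI) = 5594/EI
  δ_0 = 7474/EI
Flexibility coefficient — unit upward force at Q: δ_{QQ} = L³/(3EI) = 109.5/EI.
Compatibility at Q: δ_0 − R_Q·δ_{QQ} = 0, so R_Q = 7474/109.5 = 68.25 kN.

R_Q = 68.25 kN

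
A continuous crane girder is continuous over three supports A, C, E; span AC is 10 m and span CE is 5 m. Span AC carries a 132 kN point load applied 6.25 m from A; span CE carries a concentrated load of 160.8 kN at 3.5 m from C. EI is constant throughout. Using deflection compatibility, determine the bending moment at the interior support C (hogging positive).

M_C = 204.2 kN·m

Insert a hinge at C; M_C is the redundant, and each span becomes simply supported.
Rotations at C on the released spans (each span's end-slope, ×1/EI):
  span AC: point load 132 at a = 6.25: Pab(L + a)/(6LEI) = 837.9/EI
  span CE: point load 160.8 at a = 3.5: Pab(L + b)/(6LEI) = 182.9/EI
  relative rotation θ_0 = (837.9 + 182.9)/EI = 1021/EI
A unit hogging moment at C produces rotation L₁/(3EI) + L₂/(3EI) = 5/EI.
Slope continuity at C: θ_0 = M_C·5/EI, so M_C = 1021/5 = 204.2 kN·m (hogging).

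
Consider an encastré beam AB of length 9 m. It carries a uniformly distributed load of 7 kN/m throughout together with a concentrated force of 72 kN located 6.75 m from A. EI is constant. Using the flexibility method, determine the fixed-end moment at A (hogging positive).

M_A = 77.62 kN·m

Release both end moments; the primary structure is a simply-supported span AB with redundants M_A and M_B.
Simple-span end rotations at A and B under the given loads:
  at A: UDL 7: wL³/(24EI) = 212.6/EI
  at B: UDL 7: wL³/(24EI) = 212.6/EI
  at A: point load 72 at a = 6.75: Pab(L + b)/(6LEI) = 227.8/EI
  at B: point load 72 at a = 6.75: Pab(L + a)/(6LEI) = 318.9/EI
  θ_A0 = 440.4/EI,  θ_B0 = 531.6/EI
Flexibility coefficients: a unit moment at one end gives L/(3EI) there and L/(6EI) at the far end, so f₁₁ = f₂₂ = 3/EI and f₁₂ = f₂₁ = 1.5/EI.
Compatibility — zero rotation at each built-in end:
  3 M_A + 1.5 M_B = 440.4
  1.5 M_A + 3 M_B = 531.6
Solving the pair gives M_A = 77.62 kN·m and M_B = 138.4 kN·m (hogging).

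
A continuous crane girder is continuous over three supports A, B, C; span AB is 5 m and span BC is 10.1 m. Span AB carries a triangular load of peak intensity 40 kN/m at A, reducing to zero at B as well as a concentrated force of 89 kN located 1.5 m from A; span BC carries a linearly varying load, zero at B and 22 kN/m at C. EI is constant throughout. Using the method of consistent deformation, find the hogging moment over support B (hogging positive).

Insert a hinge at B; M_B is the redundant, and each span becomes simply supported.
Rotations at B on the released spans (each span's end-slope, ×1/EI):
  span AB: triangular load, peak 40: 7w₀L³/(360EI) = 97.22/EI
  span AB: point load 89 at a = 1.5: Pab(L + a)/(6LEI) = 101.2/EI
  span BC: triangular load, peak 22: 7w₀L³/(360EI) = 440.7/EI
  relative rotation θ_0 = (198.5 + 440.7)/EI = 639.2/EI
A unit hogging moment at B produces rotation L₁/(3EI) + L₂/(3EI) = 5.033/EI.
Compatibility: M_B·(L₁+L₂)/(3EI) = θ_0, giving M_B = 127 kN·m (hogging).

M_B = 127 kN·m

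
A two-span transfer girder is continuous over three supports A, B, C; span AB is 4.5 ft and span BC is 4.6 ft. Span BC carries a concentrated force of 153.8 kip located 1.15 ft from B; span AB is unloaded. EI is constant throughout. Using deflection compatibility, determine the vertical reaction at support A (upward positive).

R_A = -13.04 kip

Take M_B as the redundant. Released structure: two simple spans AB and BC with a hinge at B.
Discontinuity in slope at B on the released structure — sum the simple-span end rotations:
  span BC: point load 153.8 at a = 1.15: Pab(L + b)/(6LEI) = 178/EI
  relative rotation θ_0 = (0 + 178)/EI = 178/EI
A unit hogging moment at B produces rotation L₁/(3EI) + L₂/(3EI) = 3.033/EI.
Slope continuity at B: θ_0 = M_B·3.033/EI, so M_B = 178/3.033 = 58.67 kip·ft (hogging).
Span AB, ΣM about A with M_B applied at B: R_B^{AB}·4.5 = 0 + 58.67, so R_B^{AB} = 13.04 kip and R_A = 0 − 13.04 = -13.04 kip.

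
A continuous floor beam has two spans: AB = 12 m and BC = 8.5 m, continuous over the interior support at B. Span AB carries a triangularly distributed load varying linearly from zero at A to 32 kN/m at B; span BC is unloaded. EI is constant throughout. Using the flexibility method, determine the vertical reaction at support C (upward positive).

Release continuity at B by inserting a hinge; the redundant is the internal moment M_B. The primary structure is two simply-supported spans AB and BC.
End slopes at the hinge B, treating each span as simply supported:
  span AB: triangular load, peak 32: w₀L³/(45EI) = 1229/EI
  relative rotation θ_0 = (1229 + 0)/EI = 1229/EI
A unit hogging moment at B produces rotation L₁/(3EI) + L₂/(3EI) = 6.833/EI.
Slope continuity at B: θ_0 = M_B·6.833/EI, so M_B = 1229/6.833 = 179.8 kN·m (hogging).
Span BC, ΣM about C: R_B^{BC}·8.5 = 0 + 179.8, so R_B^{BC} = 21.16 kN and R_C = 0 − 21.16 = -21.16 kN.

R_C = -21.16 kN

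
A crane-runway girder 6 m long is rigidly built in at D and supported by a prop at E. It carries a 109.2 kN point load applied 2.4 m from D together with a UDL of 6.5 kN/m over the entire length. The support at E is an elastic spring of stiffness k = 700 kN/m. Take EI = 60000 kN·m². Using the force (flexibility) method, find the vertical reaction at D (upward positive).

Choose R_E as the redundant. The primary structure is the cantilever fixed at D.
Free-end deflection of the primary structure under the applied loading (downward +):
  point load 109.2 at a = 2.4: Pa²(3L − a)/(6EI) = 1635/EI
  UDL 6.5: wL⁴/(8EI) = 1053/EI
  δ_0 = 2688/EI
Tip deflection under a unit load at E: L³/(3EI) = 72/EI.
With EI = 60000 kN·m²: δ_0 = 0.044806 m and δ_{EE} = 0.0012 m/kN.
Compatibility — the spring shortens by R_E/k under the reaction it provides: δ_0 − R_E·δ_{EE} = R_E/k. With 1/k = 0.001429 m/kN, R_E = δ_0 / (δ_{EE} + 1/k) = 0.044806 / (0.0012 + 0.001429) = 17.05 kN.
Vertical equilibrium: R_D = ΣP − R_E = 148.2 − 17.05 = 131.2 kN.

R_D = 131.2 kN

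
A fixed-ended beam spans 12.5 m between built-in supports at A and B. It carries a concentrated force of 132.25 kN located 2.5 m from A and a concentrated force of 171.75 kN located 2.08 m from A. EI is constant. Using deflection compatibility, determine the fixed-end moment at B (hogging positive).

Take the two fixed-end moments M_A, M_B as redundants; the released structure is the simple span AB.
On the primary (simply-supported) span, the end slopes from the loading are:
  at A: point load 132.25 at a = 2.5: Pab(L + b)/(6LEI) = 991.9/EI
  at B: point load 132.25 at a = 2.5: Pab(L + a)/(6LEI) = 661.2/EI
  at A: point load 171.75 at a = 2.08: Pab(L + b)/(6LEI) = 1138/EI
  at B: point load 171.75 at a = 2.08: Pab(L + a)/(6LEI) = 723.6/EI
  θ_A0 = 2129/EI,  θ_B0 = 1385/EI
Flexibility coefficients: a unit moment at one end gives L/(3EI) there and L/(6EI) at the far end, so f₁₁ = f₂₂ = 4.167/EI and f₁₂ = f₂₁ = 2.083/EI.
Compatibility — zero rotation at each built-in end:
  4.167 M_A + 2.083 M_B = 2129
  2.083 M_A + 4.167 M_B = 1385
Solving the pair gives M_A = 459.8 kN·m and M_B = 102.5 kN·m (hogging).

M_B = 102.5 kN·m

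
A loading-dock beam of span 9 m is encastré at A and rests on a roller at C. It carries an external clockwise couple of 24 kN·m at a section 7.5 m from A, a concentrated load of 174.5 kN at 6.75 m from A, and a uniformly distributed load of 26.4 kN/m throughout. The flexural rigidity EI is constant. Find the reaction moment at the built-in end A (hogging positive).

Release the roller at C. Primary structure: cantilever fixed at A.
Deflection at C on the released cantilever, summing each load's contribution:
  clockwise couple 24 at a = 7.5: M₀a(2L − a)/(2EI) = 945/EI
  point load 174.5 at a = 6.75: Pa²(3L − a)/(6EI) = 26833/EI
  UDL 26.4: wL⁴/(8EI) = 21651/EI
  δ_0 = 49430/EI
Tip deflection under a unit load at C: L³/(3EI) = 243/EI.
Compatibility at C: δ_0 − R_C·δ_{CC} = 0, so R_C = 49430/243 = 203.4 kN.
Moment equilibrium about A: M_A = Σ(load moments about A) − R_C·L = 2271 − 203.4×9 = 440.3 kN·m.

M_A = 440.3 kN·m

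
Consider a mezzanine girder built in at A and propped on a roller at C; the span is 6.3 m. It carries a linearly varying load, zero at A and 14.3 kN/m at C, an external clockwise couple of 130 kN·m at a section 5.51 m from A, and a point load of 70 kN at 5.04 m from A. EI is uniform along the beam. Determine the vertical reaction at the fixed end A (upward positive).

Choose R_C as the redundant. The primary structure is the cantilever fixed at A.
Primary-structure tip deflection at C by superposition:
  triangular load, peak 14.3 at the free end: 11w₀L⁴/(120EI) = 2065/EI
  clockwise couple 130 at a = 5.51: M₀a(2L − a)/(2EI) = 2539/EI
  point load 70 at a = 5.04: Pa²(3L − a)/(6EI) = 4107/EI
  δ_0 = 8712/EI
Tip deflection under a unit load at C: L³/(3EI) = 83.35/EI.
The prop prevents deflection at C: R_C = δ_0/δ_{CC} = 8712/83.35 = 104.5 kN.
Vertical equilibrium: R_A = ΣP − R_C = 115 − 104.5 = 10.52 kN.

R_A = 10.52 kN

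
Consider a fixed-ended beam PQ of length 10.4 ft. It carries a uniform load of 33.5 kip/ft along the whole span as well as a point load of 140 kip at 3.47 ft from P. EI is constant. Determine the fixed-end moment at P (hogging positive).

M_P = 517.7 kip·ft

Release both end moments; the primary structure is a simply-supported span PQ with redundants M_P and M_Q.
End rotations of the released simple span under the applied load (×1/EI):
  at P: UDL 33.5: wL³/(24EI) = 1570/EI
  at Q: UDL 33.5: wL³/(24EI) = 1570/EI
  at P: point load 140 at a = 3.47: Pab(L + b)/(6LEI) = 935/EI
  at Q: point load 140 at a = 3.47: Pab(L + a)/(6LEI) = 748.3/EI
  θ_P0 = 2505/EI,  θ_Q0 = 2318/EI
Flexibility coefficients: a unit moment at one end gives L/(3EI) there and L/(6EI) at the far end, so f₁₁ = f₂₂ = 3.467/EI and f₁₂ = f₂₁ = 1.733/EI.
Compatibility — zero rotation at each built-in end:
  3.467 M_P + 1.733 M_Q = 2505
  1.733 M_P + 3.467 M_Q = 2318
Solving the pair gives M_P = 517.7 kip·ft and M_Q = 410 kip·ft (hogging).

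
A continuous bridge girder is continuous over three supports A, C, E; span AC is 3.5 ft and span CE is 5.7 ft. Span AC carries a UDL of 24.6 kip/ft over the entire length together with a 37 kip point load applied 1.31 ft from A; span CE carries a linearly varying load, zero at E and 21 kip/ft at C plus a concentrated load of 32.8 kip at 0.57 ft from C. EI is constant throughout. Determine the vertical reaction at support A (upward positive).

R_A = 48.96 kip

Take M_C as the redundant. Released structure: two simple spans AC and CE with a hinge at C.
Rotations at C on the released spans (each span's end-slope, ×1/EI):
  span AC: UDL 24.6: wL³/(24EI) = 43.95/EI
  span AC: point load 37 at a = 1.31: Pab(L + a)/(6LEI) = 24.31/EI
  span CE: triangular load, peak 21: w₀L³/(45EI) = 86.42/EI
  span CE: point load 32.8 at a = 0.57: Pab(L + b)/(6LEI) = 30.37/EI
  relative rotation θ_0 = (68.26 + 116.8)/EI = 185.1/EI
A unit hogging moment at C produces rotation L₁/(3EI) + L₂/(3EI) = 3.067/EI.
Slope continuity at C: θ_0 = M_C·3.067/EI, so M_C = 185.1/3.067 = 60.34 kip·ft (hogging).
Span AC, ΣM about A with M_C applied at C: R_C^{AC}·3.5 = 199.1 + 60.34, so R_C^{AC} = 74.14 kip and R_A = 123.1 − 74.14 = 48.96 kip.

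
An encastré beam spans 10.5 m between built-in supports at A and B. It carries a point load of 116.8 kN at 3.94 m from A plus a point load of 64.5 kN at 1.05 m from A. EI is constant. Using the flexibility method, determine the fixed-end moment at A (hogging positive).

M_A = 234.5 kN·m

Release both end moments; the primary structure is a simply-supported span AB with redundants M_A and M_B.
Simple-span end rotations at A and B under the given loads:
  at A: point load 116.8 at a = 3.94: Pab(L + b)/(6LEI) = 817.5/EI
  at B: point load 116.8 at a = 3.94: Pab(L + a)/(6LEI) = 691.9/EI
  at A: point load 64.5 at a = 1.05: Pab(L + b)/(6LEI) = 202.7/EI
  at B: point load 64.5 at a = 1.05: Pab(L + a)/(6LEI) = 117.3/EI
  θ_A0 = 1020/EI,  θ_B0 = 809.3/EI
Flexibility coefficients: a unit moment at one end gives L/(3EI) there and L/(6EI) at the far end, so f₁₁ = f₂₂ = 3.5/EI and f₁₂ = f₂₁ = 1.75/EI.
Compatibility — zero rotation at each built-in end:
  3.5 M_A + 1.75 M_B = 1020
  1.75 M_A + 3.5 M_B = 809.3
Solving the pair gives M_A = 234.5 kN·m and M_B = 114 kN·m (hogging).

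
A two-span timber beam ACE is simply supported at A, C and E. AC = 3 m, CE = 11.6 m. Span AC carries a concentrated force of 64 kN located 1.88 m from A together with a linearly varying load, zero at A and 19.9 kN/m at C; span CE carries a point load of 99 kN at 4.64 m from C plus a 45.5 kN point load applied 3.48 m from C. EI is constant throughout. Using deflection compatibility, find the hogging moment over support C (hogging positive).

M_C = 260 kN·m

Release continuity at C by inserting a hinge; the redundant is the internal moment M_C. The primary structure is two simply-supported spans AC and CE.
Discontinuity in slope at C on the released structure — sum the simple-span end rotations:
  span AC: point load 64 at a = 1.88: Pab(L + a)/(6LEI) = 36.53/EI
  span AC: triangular load, peak 19.9: w₀L³/(45EI) = 11.94/EI
  span CE: point load 99 at a = 4.64: Pab(L + b)/(6LEI) = 852.6/EI
  span CE: point load 45.5 at a = 3.48: Pab(L + b)/(6LEI) = 364.3/EI
  relative rotation θ_0 = (48.47 + 1217)/EI = 1265/EI
A unit hogging moment at C produces rotation L₁/(3EI) + L₂/(3EI) = 4.867/EI.
Compatibility: M_C·(L₁+L₂)/(3EI) = θ_0, giving M_C = 260 kN·m (hogging).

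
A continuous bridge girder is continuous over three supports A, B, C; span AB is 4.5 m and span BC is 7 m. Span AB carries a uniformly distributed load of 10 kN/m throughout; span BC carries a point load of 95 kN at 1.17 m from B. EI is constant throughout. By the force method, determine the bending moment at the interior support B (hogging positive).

M_B = 61.54 kN·m

Take M_B as the redundant. Released structure: two simple spans AB and BC with a hinge at B.
Rotations at B on the released spans (each span's end-slope, ×1/EI):
  span AB: UDL 10: wL³/(24EI) = 37.97/EI
  span BC: point load 95 at a = 1.17: Pab(L + b)/(6LEI) = 197.9/EI
  relative rotation θ_0 = (37.97 + 197.9)/EI = 235.9/EI
A unit hogging moment at B produces rotation L₁/(3EI) + L₂/(3EI) = 3.833/EI.
Slope continuity at B: θ_0 = M_B·3.833/EI, so M_B = 235.9/3.833 = 61.54 kN·m (hogging).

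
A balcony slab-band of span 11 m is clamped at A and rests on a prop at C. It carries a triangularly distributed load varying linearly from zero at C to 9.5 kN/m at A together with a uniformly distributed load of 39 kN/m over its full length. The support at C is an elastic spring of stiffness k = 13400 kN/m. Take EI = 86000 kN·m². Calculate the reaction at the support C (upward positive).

R_C = 168.9 kN

Remove the prop at C; the released (primary) structure is a cantilever built in at A.
Free-end deflection of the primary structure under the applied loading (downward +):
  triangular load, peak 9.5 at the fixed end: w₀L⁴/(30EI) = 4636/EI
  UDL 39: wL⁴/(8EI) = 71375/EI
  δ_0 = 76011/EI
Flexibility coefficient — unit upward force at C: δ_{CC} = L³/(3EI) = 443.7/EI.
With EI = 86000 kN·m²: δ_0 = 0.88385 m and δ_{CC} = 0.005159 m/kN.
Compatibility — the spring shortens by R_C/k under the reaction it provides: δ_0 − R_C·δ_{CC} = R_C/k. With 1/k = 0.000075 m/kN, R_C = δ_0 / (δ_{CC} + 1/k) = 0.88385 / (0.005159 + 0.000075) = 168.9 kN.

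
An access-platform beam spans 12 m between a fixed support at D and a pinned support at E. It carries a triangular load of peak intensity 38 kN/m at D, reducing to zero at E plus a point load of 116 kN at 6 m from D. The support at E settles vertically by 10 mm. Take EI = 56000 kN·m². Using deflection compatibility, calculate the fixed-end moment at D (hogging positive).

Release the roller at E. Primary structure: cantilever fixed at D.
Deflection at E on the released cantilever, summing each load's contribution:
  triangular load, peak 38 at the fixed end: w₀L⁴/(30EI) = 26266/EI
  point load 116 at a = 6: Pa²(3L − a)/(6EI) = 20880/EI
  δ_0 = 47146/EI
Tip deflection under a unit load at E: L³/(3EI) = 576/EI.
With EI = 56000 kN·m²: δ_0 = 0.84189 m and δ_{EE} = 0.010286 m/kN.
Compatibility — the beam at E must follow the support down by 0.01 m: δ_0 − R_E·δ_{EE} = 0.01, so R_E = (0.84189 − 0.01)/0.010286 = 80.88 kN.
Moment equilibrium about D: M_D = Σ(load moments about D) − R_E·L = 1608 − 80.88×12 = 637.5 kN·m.

M_D = 637.5 kN·m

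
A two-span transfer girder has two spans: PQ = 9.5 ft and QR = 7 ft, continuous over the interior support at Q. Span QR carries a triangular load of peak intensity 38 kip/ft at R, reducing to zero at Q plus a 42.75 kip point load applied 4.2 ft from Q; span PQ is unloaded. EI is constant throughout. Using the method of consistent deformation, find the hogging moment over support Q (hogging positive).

Take M_Q as the redundant. Released structure: two simple spans PQ and QR with a hinge at Q.
Discontinuity in slope at Q on the released structure — sum the simple-span end rotations:
  span QR: triangular load, peak 38: 7w₀L³/(360EI) = 253.4/EI
  span QR: point load 42.75 at a = 4.2: Pab(L + b)/(6LEI) = 117.3/EI
  relative rotation θ_0 = (0 + 370.7)/EI = 370.7/EI
A unit hogging moment at Q produces rotation L₁/(3EI) + L₂/(3EI) = 5.5/EI.
Compatibility: M_Q·(L₁+L₂)/(3EI) = θ_0, giving M_Q = 67.41 kip·ft (hogging).

M_Q = 67.41 kip·ft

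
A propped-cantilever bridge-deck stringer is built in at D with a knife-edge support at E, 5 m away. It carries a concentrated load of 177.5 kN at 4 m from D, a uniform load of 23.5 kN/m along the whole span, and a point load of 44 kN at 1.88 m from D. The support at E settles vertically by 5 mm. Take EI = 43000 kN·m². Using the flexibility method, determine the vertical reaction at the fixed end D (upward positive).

Release the roller at E. Primary structure: cantilever fixed at D.
Free-end deflection of the primary structure under the applied loading (downward +):
  point load 177.5 at a = 4: Pa²(3L − a)/(6EI) = 5207/EI
  UDL 23.5: wL⁴/(8EI) = 1836/EI
  point load 44 at a = 1.88: Pa²(3L − a)/(6EI) = 340.1/EI
  δ_0 = 7383/EI
Tip deflection under a unit load at E: L³/(3EI) = 41.67/EI.
With EI = 43000 kN·m²: δ_0 = 0.17169 m and δ_{EE} = 0.000969 m/kN.
Compatibility — the beam at E must follow the support down by 0.005 m: δ_0 − R_E·δ_{EE} = 0.005, so R_E = (0.17169 − 0.005)/0.000969 = 172 kN.
Vertical equilibrium: R_D = ΣP − R_E = 339 − 172 = 167 kN.

R_D = 167 kN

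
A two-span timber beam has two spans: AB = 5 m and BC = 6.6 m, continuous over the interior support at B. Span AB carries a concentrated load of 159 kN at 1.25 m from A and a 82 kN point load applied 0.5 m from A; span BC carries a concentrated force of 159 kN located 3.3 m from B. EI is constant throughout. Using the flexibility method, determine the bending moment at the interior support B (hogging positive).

Take M_B as the redundant. Released structure: two simple spans AB and BC with a hinge at B.
Discontinuity in slope at B on the released structure — sum the simple-span end rotations:
  span AB: point load 159 at a = 1.25: Pab(L + a)/(6LEI) = 155.3/EI
  span AB: point load 82 at a = 0.5: Pab(L + a)/(6LEI) = 33.83/EI
  span BC: point load 159 at a = 3.3: Pab(L + b)/(6LEI) = 432.9/EI
  relative rotation θ_0 = (189.1 + 432.9)/EI = 622/EI
A unit hogging moment at B produces rotation L₁/(3EI) + L₂/(3EI) = 3.867/EI.
Slope continuity at B: θ_0 = M_B·3.867/EI, so M_B = 622/3.867 = 160.9 kN·m (hogging).

M_B = 160.9 kN·m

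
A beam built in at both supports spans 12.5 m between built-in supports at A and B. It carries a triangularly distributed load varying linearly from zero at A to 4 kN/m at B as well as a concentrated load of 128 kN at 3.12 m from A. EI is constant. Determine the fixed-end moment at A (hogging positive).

M_A = 245.7 kN·m

Take the two fixed-end moments M_A, M_B as redundants; the released structure is the simple span AB.
On the primary (simply-supported) span, the end slopes from the loading are:
  at A: triangular load, peak 4: 7w₀L³/(360EI) = 151.9/EI
  at B: triangular load, peak 4: w₀L³/(45EI) = 173.6/EI
  at A: point load 128 at a = 3.12: Pab(L + b)/(6LEI) = 1093/EI
  at B: point load 128 at a = 3.12: Pab(L + a)/(6LEI) = 780.2/EI
  θ_A0 = 1245/EI,  θ_B0 = 953.8/EI
Flexibility coefficients: a unit moment at one end gives L/(3EI) there and L/(6EI) at the far end, so f₁₁ = f₂₂ = 4.167/EI and f₁₂ = f₂₁ = 2.083/EI.
Compatibility — zero rotation at each built-in end:
  4.167 M_A + 2.083 M_B = 1245
  2.083 M_A + 4.167 M_B = 953.8
Solving the pair gives M_A = 245.7 kN·m and M_B = 106.1 kN·m (hogging).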